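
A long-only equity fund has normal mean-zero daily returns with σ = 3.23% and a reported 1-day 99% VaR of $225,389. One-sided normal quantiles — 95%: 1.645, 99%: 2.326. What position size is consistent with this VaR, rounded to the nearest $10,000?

$3,000,000

VaR as a fraction of value: z·σ = 2.326 × 3.23% = 7.51298%.
Position = $225,389 / 0.0751298 = $2,999,995.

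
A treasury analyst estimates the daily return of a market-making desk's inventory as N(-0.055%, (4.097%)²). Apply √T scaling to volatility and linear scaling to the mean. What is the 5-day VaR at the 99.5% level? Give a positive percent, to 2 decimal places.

23.87%

At 99.5%, z = 2.576.
σ_{5d} = 4.097% × √5 = 9.161%; μ_{5d} = 5 × -0.055% = -0.275%.
VaR = −(-0.275%) + 2.576 × 9.161% = 23.874%.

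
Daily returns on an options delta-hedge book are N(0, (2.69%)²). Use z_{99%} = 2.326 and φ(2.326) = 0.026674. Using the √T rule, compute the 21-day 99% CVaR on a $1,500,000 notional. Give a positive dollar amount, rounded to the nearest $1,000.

σ_{21d} = 2.69% × √21 = 12.327%.
ES multiplier = φ(z)/(1−α) = 0.026674/0.01 = 2.667.
ES = 12.327% × 2.667 = 32.876%; on $1,500,000: $493,140.

$493,000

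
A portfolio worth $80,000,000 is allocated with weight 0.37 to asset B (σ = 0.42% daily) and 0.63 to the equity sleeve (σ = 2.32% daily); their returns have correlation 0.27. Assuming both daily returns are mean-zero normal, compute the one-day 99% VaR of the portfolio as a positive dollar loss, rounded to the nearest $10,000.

σ_p² = 0.37²·0.42² + 0.63²·2.32² + 2·0.27·0.37·0.63·0.42·2.32 = 2.2831 (%²).
σ_p = √2.2831 = 1.511%.
At 99%, z = 2.326.
VaR = 2.326 × 1.511% = 3.515%; on $80,000,000 that is $2,812,000.

$2,810,000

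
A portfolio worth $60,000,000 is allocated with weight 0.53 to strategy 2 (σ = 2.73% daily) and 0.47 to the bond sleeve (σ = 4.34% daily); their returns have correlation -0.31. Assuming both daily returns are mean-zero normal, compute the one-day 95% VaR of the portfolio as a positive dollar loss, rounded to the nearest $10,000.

$2,080,000

σ_p² = 0.53²·2.73² + 0.47²·4.34² + 2·-0.31·0.53·0.47·2.73·4.34 = 4.4244 (%²).
σ_p = √4.4244 = 2.103%.
At 95%, z = 1.645.
VaR = 1.645 × 2.103% = 3.459%; on $60,000,000 that is $2,075,400.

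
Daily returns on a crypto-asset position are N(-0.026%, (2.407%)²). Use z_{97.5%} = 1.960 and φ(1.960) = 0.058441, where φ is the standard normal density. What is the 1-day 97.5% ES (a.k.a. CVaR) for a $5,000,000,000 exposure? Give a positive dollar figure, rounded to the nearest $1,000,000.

$283,000,000

Tail multiplier: φ(z)/(1−α) = 0.058441 / 0.025 = 2.338.
ES = −(-0.026%) + 2.407% × 2.338 = 5.654%.
On $5,000,000,000: 0.05654 × $5,000,000,000 = $282,700,000.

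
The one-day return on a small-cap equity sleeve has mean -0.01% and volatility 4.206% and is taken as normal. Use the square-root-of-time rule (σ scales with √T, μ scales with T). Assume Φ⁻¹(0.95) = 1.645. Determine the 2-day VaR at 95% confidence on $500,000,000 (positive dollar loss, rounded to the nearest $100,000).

$49,000,000

σ_{2d} = 4.206% × √2 = 5.948%; μ_{2d} = 2 × -0.01% = -0.020%.
VaR = −(-0.020%) + 1.645 × 5.948% = 9.804%.
On $500,000,000: 0.09804 × $500,000,000 = $49,020,000.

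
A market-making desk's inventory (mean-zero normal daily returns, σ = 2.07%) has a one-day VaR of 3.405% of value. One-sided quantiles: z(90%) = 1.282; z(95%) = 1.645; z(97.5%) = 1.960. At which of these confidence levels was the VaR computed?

Implied z = VaR/σ = 3.405 / 2.07 = 1.645.
This matches z(95%) = 1.645.

95%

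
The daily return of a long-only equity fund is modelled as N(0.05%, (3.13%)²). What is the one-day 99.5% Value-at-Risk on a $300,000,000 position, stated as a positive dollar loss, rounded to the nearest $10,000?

At 99.5% one-sided, z = 2.576.
VaR = −μ + z·σ = −(0.05%) + 2.576 × 3.13% = 8.013%.
On $300,000,000: 0.08013 × $300,000,000 = $24,039,000.

$24,040,000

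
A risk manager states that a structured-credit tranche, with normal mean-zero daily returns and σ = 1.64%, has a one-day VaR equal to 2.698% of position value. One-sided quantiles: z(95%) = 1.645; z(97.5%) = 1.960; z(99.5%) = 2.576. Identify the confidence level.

Implied z = VaR/σ = 2.698 / 1.64 = 1.645.
This matches z(95%) = 1.645.

95%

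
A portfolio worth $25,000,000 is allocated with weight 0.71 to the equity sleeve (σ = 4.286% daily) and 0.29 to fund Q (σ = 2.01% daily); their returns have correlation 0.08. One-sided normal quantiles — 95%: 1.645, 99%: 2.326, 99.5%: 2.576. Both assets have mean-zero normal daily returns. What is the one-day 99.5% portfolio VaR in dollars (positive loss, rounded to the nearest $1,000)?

$2,025,000

σ_p² = 0.71²·4.286² + 0.29²·2.01² + 2·0.08·0.71·0.29·4.286·2.01 = 9.8838 (%²).
σ_p = √9.8838 = 3.144%.
VaR = 2.576 × 3.144% = 8.099%; on $25,000,000 that is $2,024,750.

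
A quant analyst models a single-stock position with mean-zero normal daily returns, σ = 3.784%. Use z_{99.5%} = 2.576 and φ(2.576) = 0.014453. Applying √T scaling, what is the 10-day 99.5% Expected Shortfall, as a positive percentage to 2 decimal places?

σ_{10d} = 3.784% × √10 = 11.966%.
ES multiplier = φ(z)/(1−α) = 0.014453/0.005 = 2.891.
ES = 11.966% × 2.891 = 34.594%.

34.59%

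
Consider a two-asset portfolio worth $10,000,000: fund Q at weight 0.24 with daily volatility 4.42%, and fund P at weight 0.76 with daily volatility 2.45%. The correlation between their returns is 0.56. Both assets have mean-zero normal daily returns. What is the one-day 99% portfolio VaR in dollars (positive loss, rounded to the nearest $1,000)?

σ_p² = 0.24²·4.42² + 0.76²·2.45² + 2·0.56·0.24·0.76·4.42·2.45 = 6.8046 (%²).
σ_p = √6.8046 = 2.609%.
At 99%, z = 2.326.
VaR = 2.326 × 2.609% = 6.069%; on $10,000,000 that is $606,900.

$607,000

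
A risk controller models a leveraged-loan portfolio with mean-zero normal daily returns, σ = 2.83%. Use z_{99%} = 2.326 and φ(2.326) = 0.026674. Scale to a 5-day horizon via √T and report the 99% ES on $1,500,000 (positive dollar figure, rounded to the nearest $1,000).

$253,000

σ_{5d} = 2.83% × √5 = 6.328%.
ES multiplier = φ(z)/(1−α) = 0.026674/0.01 = 2.667.
ES = 6.328% × 2.667 = 16.877%; on $1,500,000: $253,155.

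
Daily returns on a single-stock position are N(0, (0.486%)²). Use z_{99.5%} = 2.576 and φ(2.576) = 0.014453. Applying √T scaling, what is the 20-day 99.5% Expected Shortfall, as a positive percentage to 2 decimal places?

σ_{20d} = 0.486% × √20 = 2.173%.
ES multiplier = φ(z)/(1−α) = 0.014453/0.005 = 2.891.
ES = 2.173% × 2.891 = 6.282%.

6.28%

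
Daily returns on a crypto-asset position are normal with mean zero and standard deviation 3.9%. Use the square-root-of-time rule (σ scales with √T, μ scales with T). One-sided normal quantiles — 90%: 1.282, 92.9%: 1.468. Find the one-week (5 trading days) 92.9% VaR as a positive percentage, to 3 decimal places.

σ_{5d} = 3.9% × √5 = 8.721%.
VaR = 1.468 × 8.721% = 12.802%.

12.802%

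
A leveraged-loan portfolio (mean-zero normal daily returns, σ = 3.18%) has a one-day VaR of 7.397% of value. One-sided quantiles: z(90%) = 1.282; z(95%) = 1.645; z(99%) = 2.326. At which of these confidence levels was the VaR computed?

99%

Implied z = VaR/σ = 7.397 / 3.18 = 2.326.
This matches z(99%) = 2.326.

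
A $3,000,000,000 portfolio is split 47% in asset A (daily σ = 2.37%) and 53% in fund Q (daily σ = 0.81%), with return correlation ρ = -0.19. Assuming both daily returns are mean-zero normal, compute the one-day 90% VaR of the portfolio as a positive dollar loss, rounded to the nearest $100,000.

$42,900,000

σ_p² = 0.47²·2.37² + 0.53²·0.81² + 2·-0.19·0.47·0.53·2.37·0.81 = 1.2434 (%²).
σ_p = √1.2434 = 1.115%.
At 90%, z = 1.282.
VaR = 1.282 × 1.115% = 1.429%; on $3,000,000,000 that is $42,870,000.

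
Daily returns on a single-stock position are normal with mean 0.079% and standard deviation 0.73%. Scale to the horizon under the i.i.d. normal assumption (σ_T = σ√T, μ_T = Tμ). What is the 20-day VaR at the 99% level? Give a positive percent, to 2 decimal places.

At 99%, z = 2.326.
σ_{20d} = 0.73% × √20 = 3.265%; μ_{20d} = 20 × 0.079% = 1.580%.
VaR = −(1.580%) + 2.326 × 3.265% = 6.014%.

6.01%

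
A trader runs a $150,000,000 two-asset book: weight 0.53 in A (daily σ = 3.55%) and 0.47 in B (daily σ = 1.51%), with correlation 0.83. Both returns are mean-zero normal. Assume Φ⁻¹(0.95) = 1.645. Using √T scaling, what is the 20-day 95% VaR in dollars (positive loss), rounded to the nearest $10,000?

σ_p = √(0.53²·3.55² + 0.47²·1.51² + 2·0.83·0.53·0.47·3.55·1.51) = 2.502%.
σ_{20d} = 2.502% × √20 = 11.189%.
VaR = 1.645 × 11.189% = 18.406%; on $150,000,000 that is $27,609,000.

$27,610,000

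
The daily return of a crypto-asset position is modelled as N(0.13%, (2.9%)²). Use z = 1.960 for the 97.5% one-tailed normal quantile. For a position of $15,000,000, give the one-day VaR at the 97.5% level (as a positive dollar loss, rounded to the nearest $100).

VaR = −μ + z·σ = −(0.13%) + 1.960 × 2.9% = 5.554%.
On $15,000,000: 0.05554 × $15,000,000 = $833,100.

$833,100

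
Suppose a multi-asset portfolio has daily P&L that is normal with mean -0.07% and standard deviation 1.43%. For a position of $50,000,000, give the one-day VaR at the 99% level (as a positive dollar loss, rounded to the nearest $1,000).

$1,698,000

At 99% one-sided, z = 2.326.
VaR = −μ + z·σ = −(-0.07%) + 2.326 × 1.43% = 3.396%.
On $50,000,000: 0.03396 × $50,000,000 = $1,698,000.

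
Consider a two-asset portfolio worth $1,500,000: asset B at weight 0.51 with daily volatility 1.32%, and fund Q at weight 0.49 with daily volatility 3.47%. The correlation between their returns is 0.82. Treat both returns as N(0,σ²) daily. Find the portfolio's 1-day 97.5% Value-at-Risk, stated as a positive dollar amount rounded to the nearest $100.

$67,200

σ_p² = 0.51²·1.32² + 0.49²·3.47² + 2·0.82·0.51·0.49·1.32·3.47 = 5.2214 (%²).
σ_p = √5.2214 = 2.285%.
At 97.5%, z = 1.960.
VaR = 1.960 × 2.285% = 4.479%; on $1,500,000 that is $67,185.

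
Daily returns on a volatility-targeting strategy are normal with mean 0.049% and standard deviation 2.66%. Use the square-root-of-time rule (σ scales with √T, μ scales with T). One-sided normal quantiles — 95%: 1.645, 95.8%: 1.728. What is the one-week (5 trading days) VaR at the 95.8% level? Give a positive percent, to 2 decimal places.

σ_{5d} = 2.66% × √5 = 5.948%; μ_{5d} = 5 × 0.049% = 0.245%.
VaR = −(0.245%) + 1.728 × 5.948% = 10.033%.

10.03%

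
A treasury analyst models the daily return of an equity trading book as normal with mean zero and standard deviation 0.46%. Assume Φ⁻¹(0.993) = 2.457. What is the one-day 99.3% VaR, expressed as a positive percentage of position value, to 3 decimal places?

VaR = z·σ = 2.457 × 0.46% = 1.130%.

1.130%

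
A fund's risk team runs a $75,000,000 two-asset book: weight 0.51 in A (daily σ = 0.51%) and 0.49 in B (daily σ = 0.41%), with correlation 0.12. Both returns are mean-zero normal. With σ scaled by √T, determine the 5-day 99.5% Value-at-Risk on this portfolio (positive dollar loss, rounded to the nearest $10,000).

σ_p = √(0.51²·0.51² + 0.49²·0.41² + 2·0.12·0.51·0.49·0.51·0.41) = 0.347%.
σ_{5d} = 0.347% × √5 = 0.776%.
z(99.5%) = 2.576.
VaR = 2.576 × 0.776% = 1.999%; on $75,000,000 that is $1,499,250.

$1,500,000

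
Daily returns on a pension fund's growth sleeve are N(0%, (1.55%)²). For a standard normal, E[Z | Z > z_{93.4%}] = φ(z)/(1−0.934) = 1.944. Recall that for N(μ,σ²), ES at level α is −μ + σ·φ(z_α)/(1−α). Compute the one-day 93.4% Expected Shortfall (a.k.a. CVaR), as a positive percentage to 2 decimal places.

ES = 1.55% × 1.944 = 3.013%.

3.01%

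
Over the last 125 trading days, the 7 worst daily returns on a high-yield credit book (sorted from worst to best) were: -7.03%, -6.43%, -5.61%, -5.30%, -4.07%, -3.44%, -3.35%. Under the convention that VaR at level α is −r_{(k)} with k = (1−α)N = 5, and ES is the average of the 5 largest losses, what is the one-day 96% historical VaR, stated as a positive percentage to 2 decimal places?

k = 5; the 5th lowest return is -4.07%, so VaR = 4.07%.

4.07%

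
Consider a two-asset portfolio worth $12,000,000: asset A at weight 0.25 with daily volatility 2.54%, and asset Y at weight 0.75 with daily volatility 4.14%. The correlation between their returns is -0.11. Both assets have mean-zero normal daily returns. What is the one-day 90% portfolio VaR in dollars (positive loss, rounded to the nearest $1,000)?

σ_p² = 0.25²·2.54² + 0.75²·4.14² + 2·-0.11·0.25·0.75·2.54·4.14 = 9.6105 (%²).
σ_p = √9.6105 = 3.100%.
At 90%, z = 1.282.
VaR = 1.282 × 3.100% = 3.974%; on $12,000,000 that is $476,880.

$477,000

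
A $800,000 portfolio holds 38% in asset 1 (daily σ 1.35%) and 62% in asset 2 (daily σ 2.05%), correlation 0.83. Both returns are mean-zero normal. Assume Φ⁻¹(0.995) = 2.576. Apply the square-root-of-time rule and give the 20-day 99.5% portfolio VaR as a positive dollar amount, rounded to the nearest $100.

σ_p = √(0.38²·1.35² + 0.62²·2.05² + 2·0.83·0.38·0.62·1.35·2.05) = 1.721%.
σ_{20d} = 1.721% × √20 = 7.697%.
VaR = 2.576 × 7.697% = 19.827%; on $800,000 that is $158,616.

$158,600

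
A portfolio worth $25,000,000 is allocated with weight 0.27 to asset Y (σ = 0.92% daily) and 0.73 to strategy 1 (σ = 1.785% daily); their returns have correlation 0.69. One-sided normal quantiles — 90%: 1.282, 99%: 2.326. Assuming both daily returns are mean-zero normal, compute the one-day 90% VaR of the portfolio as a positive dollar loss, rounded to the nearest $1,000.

$476,000

σ_p² = 0.27²·0.92² + 0.73²·1.785² + 2·0.69·0.27·0.73·0.92·1.785 = 2.2063 (%²).
σ_p = √2.2063 = 1.485%.
VaR = 1.282 × 1.485% = 1.904%; on $25,000,000 that is $476,000.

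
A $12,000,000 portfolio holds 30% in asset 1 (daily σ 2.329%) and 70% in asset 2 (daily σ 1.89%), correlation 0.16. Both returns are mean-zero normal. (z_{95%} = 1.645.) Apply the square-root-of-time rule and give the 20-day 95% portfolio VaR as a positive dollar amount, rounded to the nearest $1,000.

σ_p = √(0.3²·2.329² + 0.7²·1.89² + 2·0.16·0.3·0.7·2.329·1.89) = 1.592%.
σ_{20d} = 1.592% × √20 = 7.120%.
VaR = 1.645 × 7.120% = 11.712%; on $12,000,000 that is $1,405,440.

$1,405,000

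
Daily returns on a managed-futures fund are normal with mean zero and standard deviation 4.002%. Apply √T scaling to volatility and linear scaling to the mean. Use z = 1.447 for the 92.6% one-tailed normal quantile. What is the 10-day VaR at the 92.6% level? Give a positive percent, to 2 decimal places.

σ_{10d} = 4.002% × √10 = 12.655%.
VaR = 1.447 × 12.655% = 18.312%.

18.31%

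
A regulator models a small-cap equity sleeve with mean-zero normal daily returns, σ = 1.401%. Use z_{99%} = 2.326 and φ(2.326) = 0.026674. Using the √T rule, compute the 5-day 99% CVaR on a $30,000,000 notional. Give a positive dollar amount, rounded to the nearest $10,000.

σ_{5d} = 1.401% × √5 = 3.133%.
ES multiplier = φ(z)/(1−α) = 0.026674/0.01 = 2.667.
ES = 3.133% × 2.667 = 8.356%; on $30,000,000: $2,506,800.

$2,510,000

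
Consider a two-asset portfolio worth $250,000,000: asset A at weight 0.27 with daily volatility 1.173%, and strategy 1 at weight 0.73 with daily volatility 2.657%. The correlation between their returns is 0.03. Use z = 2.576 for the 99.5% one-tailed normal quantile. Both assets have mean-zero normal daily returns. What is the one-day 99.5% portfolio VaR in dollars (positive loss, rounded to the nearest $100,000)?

$12,700,000

σ_p² = 0.27²·1.173² + 0.73²·2.657² + 2·0.03·0.27·0.73·1.173·2.657 = 3.8992 (%²).
σ_p = √3.8992 = 1.975%.
VaR = 2.576 × 1.975% = 5.088%; on $250,000,000 that is $12,720,000.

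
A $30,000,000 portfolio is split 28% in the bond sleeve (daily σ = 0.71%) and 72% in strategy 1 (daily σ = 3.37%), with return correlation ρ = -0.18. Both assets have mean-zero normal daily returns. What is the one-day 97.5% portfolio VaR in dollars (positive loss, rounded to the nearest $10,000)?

$1,410,000

σ_p² = 0.28²·0.71² + 0.72²·3.37² + 2·-0.18·0.28·0.72·0.71·3.37 = 5.7533 (%²).
σ_p = √5.7533 = 2.399%.
At 97.5%, z = 1.960.
VaR = 1.960 × 2.399% = 4.702%; on $30,000,000 that is $1,410,600.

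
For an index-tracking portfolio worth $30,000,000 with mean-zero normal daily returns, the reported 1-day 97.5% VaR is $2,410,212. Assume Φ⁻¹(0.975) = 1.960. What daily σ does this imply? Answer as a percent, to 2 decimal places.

VaR as a fraction: $2,410,212 / $30,000,000 = 8.034%.
σ = VaR / z = 8.034% / 1.960 = 4.099%.

4.10%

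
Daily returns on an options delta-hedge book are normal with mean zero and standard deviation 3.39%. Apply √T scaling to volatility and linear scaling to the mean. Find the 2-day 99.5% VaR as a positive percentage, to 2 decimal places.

12.35%

At 99.5%, z = 2.576.
σ_{2d} = 3.39% × √2 = 4.794%.
VaR = 2.576 × 4.794% = 12.349%.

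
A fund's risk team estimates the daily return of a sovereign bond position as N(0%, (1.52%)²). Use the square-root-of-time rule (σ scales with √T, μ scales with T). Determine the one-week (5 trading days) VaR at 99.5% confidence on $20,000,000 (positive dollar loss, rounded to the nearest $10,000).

At 99.5%, z = 2.576.
σ_{5d} = 1.52% × √5 = 3.399%.
VaR = 2.576 × 3.399% = 8.756%.
On $20,000,000: 0.08756 × $20,000,000 = $1,751,200.

$1,750,000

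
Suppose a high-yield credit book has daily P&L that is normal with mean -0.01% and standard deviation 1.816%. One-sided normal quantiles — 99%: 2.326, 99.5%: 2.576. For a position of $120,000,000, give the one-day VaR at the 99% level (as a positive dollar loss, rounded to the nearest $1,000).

$5,081,000

VaR = −μ + z·σ = −(-0.01%) + 2.326 × 1.816% = 4.234%.
On $120,000,000: 0.04234 × $120,000,000 = $5,080,800.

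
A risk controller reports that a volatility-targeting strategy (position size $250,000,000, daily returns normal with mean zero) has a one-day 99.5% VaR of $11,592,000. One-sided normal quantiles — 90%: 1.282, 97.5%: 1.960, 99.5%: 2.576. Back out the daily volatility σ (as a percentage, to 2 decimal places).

VaR as a fraction: $11,592,000 / $250,000,000 = 4.637%.
σ = VaR / z = 4.637% / 2.576 = 1.800%.

1.80%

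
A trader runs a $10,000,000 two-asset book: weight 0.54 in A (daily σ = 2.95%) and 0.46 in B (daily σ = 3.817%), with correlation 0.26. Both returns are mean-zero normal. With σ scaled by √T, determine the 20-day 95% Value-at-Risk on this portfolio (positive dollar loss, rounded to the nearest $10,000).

σ_p = √(0.54²·2.95² + 0.46²·3.817² + 2·0.26·0.54·0.46·2.95·3.817) = 2.660%.
σ_{20d} = 2.660% × √20 = 11.896%.
z(95%) = 1.645.
VaR = 1.645 × 11.896% = 19.569%; on $10,000,000 that is $1,956,900.

$1,960,000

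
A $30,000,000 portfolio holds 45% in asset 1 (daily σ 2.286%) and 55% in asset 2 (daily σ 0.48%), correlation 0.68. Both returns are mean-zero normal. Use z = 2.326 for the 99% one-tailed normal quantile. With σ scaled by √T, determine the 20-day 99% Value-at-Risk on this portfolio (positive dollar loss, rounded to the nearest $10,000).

σ_p = √(0.45²·2.286² + 0.55²·0.48² + 2·0.68·0.45·0.55·2.286·0.48) = 1.224%.
σ_{20d} = 1.224% × √20 = 5.474%.
VaR = 2.326 × 5.474% = 12.733%; on $30,000,000 that is $3,819,900.

$3,820,000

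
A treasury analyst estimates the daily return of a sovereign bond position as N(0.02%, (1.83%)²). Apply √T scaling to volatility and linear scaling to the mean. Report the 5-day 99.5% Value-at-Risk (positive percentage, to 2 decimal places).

At 99.5%, z = 2.576.
σ_{5d} = 1.83% × √5 = 4.092%; μ_{5d} = 5 × 0.02% = 0.100%.
VaR = −(0.100%) + 2.576 × 4.092% = 10.441%.

10.44%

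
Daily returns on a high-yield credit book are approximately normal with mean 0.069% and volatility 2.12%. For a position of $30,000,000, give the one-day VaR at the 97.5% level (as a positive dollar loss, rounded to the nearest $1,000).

$1,226,000

At 97.5% one-sided, z = 1.960.
VaR = −μ + z·σ = −(0.069%) + 1.960 × 2.12% = 4.086%.
On $30,000,000: 0.04086 × $30,000,000 = $1,225,800.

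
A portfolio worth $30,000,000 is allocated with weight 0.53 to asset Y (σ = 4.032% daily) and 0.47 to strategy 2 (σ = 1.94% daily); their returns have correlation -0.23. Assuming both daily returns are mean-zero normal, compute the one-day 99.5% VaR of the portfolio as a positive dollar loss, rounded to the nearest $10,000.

$1,640,000

σ_p² = 0.53²·4.032² + 0.47²·1.94² + 2·-0.23·0.53·0.47·4.032·1.94 = 4.5017 (%²).
σ_p = √4.5017 = 2.122%.
At 99.5%, z = 2.576.
VaR = 2.576 × 2.122% = 5.466%; on $30,000,000 that is $1,639,800.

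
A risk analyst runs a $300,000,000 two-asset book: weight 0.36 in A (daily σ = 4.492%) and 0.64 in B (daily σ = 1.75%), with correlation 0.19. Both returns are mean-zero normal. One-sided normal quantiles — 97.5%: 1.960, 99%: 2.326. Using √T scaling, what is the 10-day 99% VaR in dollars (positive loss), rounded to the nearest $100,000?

$47,100,000

σ_p = √(0.36²·4.492² + 0.64²·1.75² + 2·0.19·0.36·0.64·4.492·1.75) = 2.135%.
σ_{10d} = 2.135% × √10 = 6.751%.
VaR = 2.326 × 6.751% = 15.703%; on $300,000,000 that is $47,109,000.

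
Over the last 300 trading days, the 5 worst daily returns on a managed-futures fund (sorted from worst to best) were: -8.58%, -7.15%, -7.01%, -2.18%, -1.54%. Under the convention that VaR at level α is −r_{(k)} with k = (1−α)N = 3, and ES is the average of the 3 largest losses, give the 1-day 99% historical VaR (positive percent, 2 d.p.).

7.01%

k = 3; the 3rd lowest return is -7.01%, so VaR = 7.01%.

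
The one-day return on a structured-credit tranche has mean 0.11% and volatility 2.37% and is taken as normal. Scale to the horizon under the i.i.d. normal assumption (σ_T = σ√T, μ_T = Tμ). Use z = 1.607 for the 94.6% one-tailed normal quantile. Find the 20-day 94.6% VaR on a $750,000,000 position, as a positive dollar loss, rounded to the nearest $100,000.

σ_{20d} = 2.37% × √20 = 10.599%; μ_{20d} = 20 × 0.11% = 2.200%.
VaR = −(2.200%) + 1.607 × 10.599% = 14.833%.
On $750,000,000: 0.14833 × $750,000,000 = $111,247,500.

$111,200,000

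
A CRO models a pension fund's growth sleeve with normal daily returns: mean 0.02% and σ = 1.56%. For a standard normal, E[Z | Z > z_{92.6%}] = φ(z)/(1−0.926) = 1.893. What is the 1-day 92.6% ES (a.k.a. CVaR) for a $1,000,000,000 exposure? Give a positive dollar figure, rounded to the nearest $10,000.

$29,330,000

ES = −(0.02%) + 1.56% × 1.893 = 2.933%.
On $1,000,000,000: 0.02933 × $1,000,000,000 = $29,330,000.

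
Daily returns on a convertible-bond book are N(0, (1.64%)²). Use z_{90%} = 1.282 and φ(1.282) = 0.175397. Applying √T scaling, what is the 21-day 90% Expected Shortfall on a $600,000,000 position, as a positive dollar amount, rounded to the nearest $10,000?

$79,090,000

σ_{21d} = 1.64% × √21 = 7.515%.
ES multiplier = φ(z)/(1−α) = 0.175397/0.1 = 1.754.
ES = 7.515% × 1.754 = 13.181%; on $600,000,000: $79,086,000.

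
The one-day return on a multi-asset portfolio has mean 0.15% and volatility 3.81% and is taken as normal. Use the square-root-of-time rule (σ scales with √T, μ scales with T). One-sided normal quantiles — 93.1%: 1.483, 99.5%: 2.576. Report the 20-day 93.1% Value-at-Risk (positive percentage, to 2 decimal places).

σ_{20d} = 3.81% × √20 = 17.039%; μ_{20d} = 20 × 0.15% = 3.000%.
VaR = −(3.000%) + 1.483 × 17.039% = 22.269%.

22.27%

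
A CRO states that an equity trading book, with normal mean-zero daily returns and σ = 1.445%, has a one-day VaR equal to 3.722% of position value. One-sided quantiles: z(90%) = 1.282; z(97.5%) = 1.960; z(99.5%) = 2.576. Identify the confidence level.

99.5%

Implied z = VaR/σ = 3.722 / 1.445 = 2.576.
This matches z(99.5%) = 2.576.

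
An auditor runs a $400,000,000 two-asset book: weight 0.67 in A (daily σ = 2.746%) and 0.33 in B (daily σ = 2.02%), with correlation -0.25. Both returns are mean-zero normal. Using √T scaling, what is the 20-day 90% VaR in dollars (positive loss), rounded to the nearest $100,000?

$41,100,000

σ_p = √(0.67²·2.746² + 0.33²·2.02² + 2·-0.25·0.67·0.33·2.746·2.02) = 1.793%.
σ_{20d} = 1.793% × √20 = 8.019%.
z(90%) = 1.282.
VaR = 1.282 × 8.019% = 10.280%; on $400,000,000 that is $41,120,000.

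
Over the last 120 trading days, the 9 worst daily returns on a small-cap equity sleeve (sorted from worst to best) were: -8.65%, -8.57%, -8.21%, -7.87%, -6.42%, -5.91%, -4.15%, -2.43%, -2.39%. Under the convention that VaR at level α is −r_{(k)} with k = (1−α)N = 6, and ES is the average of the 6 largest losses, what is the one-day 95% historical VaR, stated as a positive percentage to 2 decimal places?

k = 6; the 6th lowest return is -5.91%, so VaR = 5.91%.

5.91%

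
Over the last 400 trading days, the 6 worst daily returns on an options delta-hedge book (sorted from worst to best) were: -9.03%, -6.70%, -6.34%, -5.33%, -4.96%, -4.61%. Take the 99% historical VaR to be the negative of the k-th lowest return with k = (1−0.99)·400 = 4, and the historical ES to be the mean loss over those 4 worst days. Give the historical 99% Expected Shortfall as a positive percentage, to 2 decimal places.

The 4 worst returns sum to -27.40%.
ES = −(-27.40%) / 4 = 6.85%.

6.85%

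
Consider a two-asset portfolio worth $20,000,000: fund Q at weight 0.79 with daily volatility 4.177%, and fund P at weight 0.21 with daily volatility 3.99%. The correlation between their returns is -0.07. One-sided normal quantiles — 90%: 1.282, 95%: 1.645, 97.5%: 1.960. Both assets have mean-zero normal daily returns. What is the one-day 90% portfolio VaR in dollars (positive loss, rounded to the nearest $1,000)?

$858,000

σ_p² = 0.79²·4.177² + 0.21²·3.99² + 2·-0.07·0.79·0.21·4.177·3.99 = 11.2039 (%²).
σ_p = √11.2039 = 3.347%.
VaR = 1.282 × 3.347% = 4.291%; on $20,000,000 that is $858,200.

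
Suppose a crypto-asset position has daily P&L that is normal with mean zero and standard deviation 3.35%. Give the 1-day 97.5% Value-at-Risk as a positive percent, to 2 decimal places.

At 97.5% one-sided, z = 1.960.
VaR = z·σ = 1.960 × 3.35% = 6.566%.

6.57%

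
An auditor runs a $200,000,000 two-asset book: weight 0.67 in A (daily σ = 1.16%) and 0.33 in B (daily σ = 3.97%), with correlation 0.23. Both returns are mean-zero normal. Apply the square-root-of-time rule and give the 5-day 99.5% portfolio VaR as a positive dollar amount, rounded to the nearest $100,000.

$19,200,000

σ_p = √(0.67²·1.16² + 0.33²·3.97² + 2·0.23·0.67·0.33·1.16·3.97) = 1.670%.
σ_{5d} = 1.670% × √5 = 3.734%.
z(99.5%) = 2.576.
VaR = 2.576 × 3.734% = 9.619%; on $200,000,000 that is $19,238,000.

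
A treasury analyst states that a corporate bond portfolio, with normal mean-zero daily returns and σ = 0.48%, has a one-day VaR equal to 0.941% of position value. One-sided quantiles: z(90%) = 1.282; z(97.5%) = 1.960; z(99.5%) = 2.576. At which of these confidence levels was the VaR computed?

97.5%

Implied z = VaR/σ = 0.941 / 0.48 = 1.960.
This matches z(97.5%) = 1.960.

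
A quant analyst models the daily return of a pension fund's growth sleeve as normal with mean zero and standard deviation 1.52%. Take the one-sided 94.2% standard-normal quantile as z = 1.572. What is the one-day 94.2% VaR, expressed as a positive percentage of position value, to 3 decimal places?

VaR = z·σ = 1.572 × 1.52% = 2.389%.

2.389%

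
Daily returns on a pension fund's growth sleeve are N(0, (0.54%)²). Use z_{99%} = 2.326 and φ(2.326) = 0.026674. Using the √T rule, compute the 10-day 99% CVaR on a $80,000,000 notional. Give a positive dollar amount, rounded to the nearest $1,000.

σ_{10d} = 0.54% × √10 = 1.708%.
ES multiplier = φ(z)/(1−α) = 0.026674/0.01 = 2.667.
ES = 1.708% × 2.667 = 4.555%; on $80,000,000: $3,644,000.

$3,644,000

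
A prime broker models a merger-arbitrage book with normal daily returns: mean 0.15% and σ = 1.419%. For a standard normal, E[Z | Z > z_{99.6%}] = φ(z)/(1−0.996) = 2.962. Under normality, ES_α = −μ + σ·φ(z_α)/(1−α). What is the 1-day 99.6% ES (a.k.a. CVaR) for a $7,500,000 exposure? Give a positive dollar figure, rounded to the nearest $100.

ES = −(0.15%) + 1.419% × 2.962 = 4.053%.
On $7,500,000: 0.04053 × $7,500,000 = $303,975.

$304,000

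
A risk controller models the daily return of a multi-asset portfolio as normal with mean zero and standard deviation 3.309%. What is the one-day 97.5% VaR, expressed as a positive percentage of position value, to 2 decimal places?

At 97.5% one-sided, z = 1.960.
VaR = z·σ = 1.960 × 3.309% = 6.486%.

6.49%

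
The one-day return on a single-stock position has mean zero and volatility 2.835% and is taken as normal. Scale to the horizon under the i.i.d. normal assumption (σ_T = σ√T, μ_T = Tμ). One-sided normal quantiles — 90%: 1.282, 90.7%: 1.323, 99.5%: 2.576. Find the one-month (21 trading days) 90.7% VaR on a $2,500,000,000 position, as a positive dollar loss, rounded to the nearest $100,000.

$429,700,000

σ_{21d} = 2.835% × √21 = 12.992%.
VaR = 1.323 × 12.992% = 17.188%.
On $2,500,000,000: 0.17188 × $2,500,000,000 = $429,700,000.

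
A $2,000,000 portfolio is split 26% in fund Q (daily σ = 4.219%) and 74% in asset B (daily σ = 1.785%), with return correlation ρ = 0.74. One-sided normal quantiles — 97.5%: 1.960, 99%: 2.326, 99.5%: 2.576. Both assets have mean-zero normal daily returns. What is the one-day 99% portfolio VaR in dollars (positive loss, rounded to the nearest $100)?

$105,000

σ_p² = 0.26²·4.219² + 0.74²·1.785² + 2·0.74·0.26·0.74·4.219·1.785 = 5.0925 (%²).
σ_p = √5.0925 = 2.257%.
VaR = 2.326 × 2.257% = 5.250%; on $2,000,000 that is $105,000.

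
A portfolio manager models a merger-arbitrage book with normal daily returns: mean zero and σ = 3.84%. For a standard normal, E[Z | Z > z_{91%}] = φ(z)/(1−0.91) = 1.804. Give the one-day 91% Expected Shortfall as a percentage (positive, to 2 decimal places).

ES = 3.84% × 1.804 = 6.927%.

6.93%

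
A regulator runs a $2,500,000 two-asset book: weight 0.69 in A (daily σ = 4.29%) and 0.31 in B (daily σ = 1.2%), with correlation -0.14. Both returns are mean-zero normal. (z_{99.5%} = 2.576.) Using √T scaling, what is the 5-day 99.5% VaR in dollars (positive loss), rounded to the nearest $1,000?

σ_p = √(0.69²·4.29² + 0.31²·1.2² + 2·-0.14·0.69·0.31·4.29·1.2) = 2.931%.
σ_{5d} = 2.931% × √5 = 6.554%.
VaR = 2.576 × 6.554% = 16.883%; on $2,500,000 that is $422,075.

$422,000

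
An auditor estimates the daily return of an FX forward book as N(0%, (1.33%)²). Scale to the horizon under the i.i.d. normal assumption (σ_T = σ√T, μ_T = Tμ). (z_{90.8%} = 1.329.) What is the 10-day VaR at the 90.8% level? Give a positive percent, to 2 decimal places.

5.59%

σ_{10d} = 1.33% × √10 = 4.206%.
VaR = 1.329 × 4.206% = 5.590%.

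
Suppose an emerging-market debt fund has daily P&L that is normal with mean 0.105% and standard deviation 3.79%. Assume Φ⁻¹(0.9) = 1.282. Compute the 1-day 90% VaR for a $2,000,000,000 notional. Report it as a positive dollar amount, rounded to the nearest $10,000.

VaR = −μ + z·σ = −(0.105%) + 1.282 × 3.79% = 4.754%.
On $2,000,000,000: 0.04754 × $2,000,000,000 = $95,080,000.

$95,080,000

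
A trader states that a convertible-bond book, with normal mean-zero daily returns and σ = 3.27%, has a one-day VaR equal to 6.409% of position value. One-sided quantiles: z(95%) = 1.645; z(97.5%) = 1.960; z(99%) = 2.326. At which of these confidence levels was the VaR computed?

Implied z = VaR/σ = 6.409 / 3.27 = 1.960.
This matches z(97.5%) = 1.960.

97.5%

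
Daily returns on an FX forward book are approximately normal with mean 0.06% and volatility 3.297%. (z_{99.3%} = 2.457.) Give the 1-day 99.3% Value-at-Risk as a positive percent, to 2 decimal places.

VaR = −μ + z·σ = −(0.06%) + 2.457 × 3.297% = 8.041%.

8.04%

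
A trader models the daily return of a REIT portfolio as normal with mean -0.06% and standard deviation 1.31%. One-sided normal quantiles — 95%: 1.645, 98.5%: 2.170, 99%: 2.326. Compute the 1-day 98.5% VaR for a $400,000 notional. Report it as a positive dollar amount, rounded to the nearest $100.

VaR = −μ + z·σ = −(-0.06%) + 2.170 × 1.31% = 2.903%.
On $400,000: 0.02903 × $400,000 = $11,612.

$11,600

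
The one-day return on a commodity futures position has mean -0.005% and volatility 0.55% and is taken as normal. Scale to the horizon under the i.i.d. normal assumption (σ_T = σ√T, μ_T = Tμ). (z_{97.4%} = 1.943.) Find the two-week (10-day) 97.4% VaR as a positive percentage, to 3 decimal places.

3.429%

σ_{10d} = 0.55% × √10 = 1.739%; μ_{10d} = 10 × -0.005% = -0.050%.
VaR = −(-0.050%) + 1.943 × 1.739% = 3.429%.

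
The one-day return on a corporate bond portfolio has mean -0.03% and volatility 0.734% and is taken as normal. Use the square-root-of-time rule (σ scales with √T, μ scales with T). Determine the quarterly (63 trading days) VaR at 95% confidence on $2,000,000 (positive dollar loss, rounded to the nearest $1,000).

$229,000

At 95%, z = 1.645.
σ_{63d} = 0.734% × √63 = 5.826%; μ_{63d} = 63 × -0.03% = -1.890%.
VaR = −(-1.890%) + 1.645 × 5.826% = 11.474%.
On $2,000,000: 0.11474 × $2,000,000 = $229,480.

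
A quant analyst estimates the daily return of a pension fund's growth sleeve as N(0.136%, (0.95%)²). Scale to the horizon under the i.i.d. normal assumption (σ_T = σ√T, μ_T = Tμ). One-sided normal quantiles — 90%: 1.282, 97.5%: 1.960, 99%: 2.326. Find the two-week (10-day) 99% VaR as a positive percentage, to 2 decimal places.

5.63%

σ_{10d} = 0.95% × √10 = 3.004%; μ_{10d} = 10 × 0.136% = 1.360%.
VaR = −(1.360%) + 2.326 × 3.004% = 5.627%.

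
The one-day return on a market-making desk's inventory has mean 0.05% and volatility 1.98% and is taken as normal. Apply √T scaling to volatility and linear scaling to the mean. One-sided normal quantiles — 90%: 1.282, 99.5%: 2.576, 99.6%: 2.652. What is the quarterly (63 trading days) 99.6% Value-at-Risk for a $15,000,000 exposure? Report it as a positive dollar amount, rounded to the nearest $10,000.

$5,780,000

σ_{63d} = 1.98% × √63 = 15.716%; μ_{63d} = 63 × 0.05% = 3.150%.
VaR = −(3.150%) + 2.652 × 15.716% = 38.529%.
On $15,000,000: 0.38529 × $15,000,000 = $5,779,350.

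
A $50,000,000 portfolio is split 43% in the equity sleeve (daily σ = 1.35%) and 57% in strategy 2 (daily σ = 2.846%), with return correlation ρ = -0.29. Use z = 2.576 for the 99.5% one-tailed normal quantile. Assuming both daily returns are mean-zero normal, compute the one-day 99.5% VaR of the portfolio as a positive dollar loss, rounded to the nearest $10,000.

$2,000,000

σ_p² = 0.43²·1.35² + 0.57²·2.846² + 2·-0.29·0.43·0.57·1.35·2.846 = 2.4224 (%²).
σ_p = √2.4224 = 1.556%.
VaR = 2.576 × 1.556% = 4.008%; on $50,000,000 that is $2,004,000.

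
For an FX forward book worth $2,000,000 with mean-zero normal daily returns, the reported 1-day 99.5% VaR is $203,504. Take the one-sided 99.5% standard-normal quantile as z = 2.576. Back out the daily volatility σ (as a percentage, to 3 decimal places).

VaR as a fraction: $203,504 / $2,000,000 = 10.175%.
σ = VaR / z = 10.175% / 2.576 = 3.950%.

3.950%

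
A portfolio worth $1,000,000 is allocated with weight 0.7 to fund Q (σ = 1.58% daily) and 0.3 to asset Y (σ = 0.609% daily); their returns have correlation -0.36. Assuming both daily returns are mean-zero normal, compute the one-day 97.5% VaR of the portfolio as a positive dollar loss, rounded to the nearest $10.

$20,660

σ_p² = 0.7²·1.58² + 0.3²·0.609² + 2·-0.36·0.7·0.3·1.58·0.609 = 1.1111 (%²).
σ_p = √1.1111 = 1.054%.
At 97.5%, z = 1.960.
VaR = 1.960 × 1.054% = 2.066%; on $1,000,000 that is $20,660.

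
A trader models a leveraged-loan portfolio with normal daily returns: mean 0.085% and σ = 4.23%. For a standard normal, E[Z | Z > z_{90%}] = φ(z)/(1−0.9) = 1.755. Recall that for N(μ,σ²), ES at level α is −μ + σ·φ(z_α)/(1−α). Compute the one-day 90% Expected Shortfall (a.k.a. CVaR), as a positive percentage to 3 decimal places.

ES = −(0.085%) + 4.23% × 1.755 = 7.339%.

7.339%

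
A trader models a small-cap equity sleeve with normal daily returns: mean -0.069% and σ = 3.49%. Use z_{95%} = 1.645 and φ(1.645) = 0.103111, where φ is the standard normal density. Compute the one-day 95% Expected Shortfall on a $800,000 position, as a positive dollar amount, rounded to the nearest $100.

Tail multiplier: φ(z)/(1−α) = 0.103111 / 0.05 = 2.062.
ES = −(-0.069%) + 3.49% × 2.062 = 7.265%.
On $800,000: 0.07265 × $800,000 = $58,120.

$58,100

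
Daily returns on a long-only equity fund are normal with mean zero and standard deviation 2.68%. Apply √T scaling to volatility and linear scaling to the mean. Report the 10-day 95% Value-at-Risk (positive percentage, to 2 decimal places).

At 95%, z = 1.645.
σ_{10d} = 2.68% × √10 = 8.475%.
VaR = 1.645 × 8.475% = 13.941%.

13.94%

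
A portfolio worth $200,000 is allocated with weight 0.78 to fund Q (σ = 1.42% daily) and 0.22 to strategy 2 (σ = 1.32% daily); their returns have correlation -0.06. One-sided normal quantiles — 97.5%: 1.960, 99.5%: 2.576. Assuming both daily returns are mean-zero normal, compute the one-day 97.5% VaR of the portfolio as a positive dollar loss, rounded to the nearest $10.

σ_p² = 0.78²·1.42² + 0.22²·1.32² + 2·-0.06·0.78·0.22·1.42·1.32 = 1.2725 (%²).
σ_p = √1.2725 = 1.128%.
VaR = 1.960 × 1.128% = 2.211%; on $200,000 that is $4,422.

$4,420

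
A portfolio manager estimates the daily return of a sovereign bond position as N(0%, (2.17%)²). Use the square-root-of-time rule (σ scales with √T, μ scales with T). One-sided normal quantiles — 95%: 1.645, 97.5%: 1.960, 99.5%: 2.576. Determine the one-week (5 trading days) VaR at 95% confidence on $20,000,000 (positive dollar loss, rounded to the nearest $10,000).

$1,600,000

σ_{5d} = 2.17% × √5 = 4.852%.
VaR = 1.645 × 4.852% = 7.982%.
On $20,000,000: 0.07982 × $20,000,000 = $1,596,400.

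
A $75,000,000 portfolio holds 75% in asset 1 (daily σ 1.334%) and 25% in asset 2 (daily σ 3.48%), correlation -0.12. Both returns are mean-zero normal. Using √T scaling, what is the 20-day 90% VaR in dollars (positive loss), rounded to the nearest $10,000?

$5,350,000

σ_p = √(0.75²·1.334² + 0.25²·3.48² + 2·-0.12·0.75·0.25·1.334·3.48) = 1.245%.
σ_{20d} = 1.245% × √20 = 5.568%.
z(90%) = 1.282.
VaR = 1.282 × 5.568% = 7.138%; on $75,000,000 that is $5,353,500.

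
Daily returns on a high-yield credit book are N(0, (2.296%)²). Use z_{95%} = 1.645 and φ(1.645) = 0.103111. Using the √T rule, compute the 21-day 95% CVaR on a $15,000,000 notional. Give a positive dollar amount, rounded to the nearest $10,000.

σ_{21d} = 2.296% × √21 = 10.522%.
ES multiplier = φ(z)/(1−α) = 0.103111/0.05 = 2.062.
ES = 10.522% × 2.062 = 21.696%; on $15,000,000: $3,254,400.

$3,250,000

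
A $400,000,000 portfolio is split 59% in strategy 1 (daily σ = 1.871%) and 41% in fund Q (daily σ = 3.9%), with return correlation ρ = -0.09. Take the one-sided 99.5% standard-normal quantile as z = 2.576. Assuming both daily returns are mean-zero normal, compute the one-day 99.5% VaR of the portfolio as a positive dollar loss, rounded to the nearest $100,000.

$19,200,000

σ_p² = 0.59²·1.871² + 0.41²·3.9² + 2·-0.09·0.59·0.41·1.871·3.9 = 3.4577 (%²).
σ_p = √3.4577 = 1.859%.
VaR = 2.576 × 1.859% = 4.789%; on $400,000,000 that is $19,156,000.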